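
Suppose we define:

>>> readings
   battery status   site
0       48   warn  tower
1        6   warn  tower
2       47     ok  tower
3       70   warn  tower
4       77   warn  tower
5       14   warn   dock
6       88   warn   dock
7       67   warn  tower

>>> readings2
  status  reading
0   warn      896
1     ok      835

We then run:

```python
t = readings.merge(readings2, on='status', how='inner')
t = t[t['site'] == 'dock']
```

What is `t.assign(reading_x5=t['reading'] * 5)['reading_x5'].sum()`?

8960

merge on 'status' (how='inner') → 8 rows:
   battery status   site  reading
0       48   warn  tower      896
1        6   warn  tower      896
2       47     ok  tower      835
3       70   warn  tower      896
4       77   warn  tower      896
5       14   warn   dock      896
6       88   warn   dock      896
7       67   warn  tower      896
filter rows where site == 'dock':
   battery status  site  reading
5       14   warn  dock      896
6       88   warn  dock      896
add column reading_x5 = t['reading'] * 5:
   battery status  site  reading  reading_x5
5       14   warn  dock      896        4480
6       88   warn  dock      896        4480
Taking the sum of column 'reading_x5' gives 8960.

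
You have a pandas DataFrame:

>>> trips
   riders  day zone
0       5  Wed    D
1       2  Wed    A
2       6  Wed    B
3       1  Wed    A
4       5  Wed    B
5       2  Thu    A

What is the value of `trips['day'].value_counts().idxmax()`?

value_counts of day:
day
Wed    5
Thu    1
Name: count, dtype: int64
Reading off the label with the largest value, we get Wed.

Wed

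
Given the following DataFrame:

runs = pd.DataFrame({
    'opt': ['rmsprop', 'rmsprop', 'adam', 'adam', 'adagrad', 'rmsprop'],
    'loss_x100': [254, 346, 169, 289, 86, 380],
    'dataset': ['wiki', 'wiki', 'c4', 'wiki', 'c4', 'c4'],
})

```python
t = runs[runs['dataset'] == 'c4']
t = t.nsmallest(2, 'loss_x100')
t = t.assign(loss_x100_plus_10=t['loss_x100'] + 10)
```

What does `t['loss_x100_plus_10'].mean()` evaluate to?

137.5

filter rows where dataset == 'c4':
       opt  loss_x100 dataset
2     adam        169      c4
4  adagrad         86      c4
5  rmsprop        380      c4
take 2 rows with smallest loss_x100:
       opt  loss_x100 dataset
4  adagrad         86      c4
2     adam        169      c4
add column loss_x100_plus_10 = t['loss_x100'] + 10:
       opt  loss_x100 dataset  loss_x100_plus_10
4  adagrad         86      c4                 96
2     adam        169      c4                179
Finally, mean of column 'loss_x100_plus_10' = 137.5.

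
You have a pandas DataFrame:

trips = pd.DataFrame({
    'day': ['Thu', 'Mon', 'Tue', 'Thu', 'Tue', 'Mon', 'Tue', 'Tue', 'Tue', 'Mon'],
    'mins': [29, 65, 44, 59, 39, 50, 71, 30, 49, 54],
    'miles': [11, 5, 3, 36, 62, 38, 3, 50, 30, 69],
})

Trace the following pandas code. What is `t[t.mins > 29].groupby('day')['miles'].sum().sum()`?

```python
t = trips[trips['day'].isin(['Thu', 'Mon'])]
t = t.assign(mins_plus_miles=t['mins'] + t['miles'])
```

filter rows where day in ['Thu', 'Mon']:
   day  mins  miles
0  Thu    29     11
1  Mon    65      5
3  Thu    59     36
5  Mon    50     38
9  Mon    54     69
add column mins_plus_miles = t['mins'] + t['miles']:
   day  mins  miles  mins_plus_miles
0  Thu    29     11               40
1  Mon    65      5               70
3  Thu    59     36               95
5  Mon    50     38               88
9  Mon    54     69              123
filter rows where mins > 29:
   day  mins  miles  mins_plus_miles
1  Mon    65      5               70
3  Thu    59     36               95
5  Mon    50     38               88
9  Mon    54     69              123
group by day, sum of miles:
day
Mon    112
Thu     36
Name: miles, dtype: int64
Then the sum of the resulting series: 148

148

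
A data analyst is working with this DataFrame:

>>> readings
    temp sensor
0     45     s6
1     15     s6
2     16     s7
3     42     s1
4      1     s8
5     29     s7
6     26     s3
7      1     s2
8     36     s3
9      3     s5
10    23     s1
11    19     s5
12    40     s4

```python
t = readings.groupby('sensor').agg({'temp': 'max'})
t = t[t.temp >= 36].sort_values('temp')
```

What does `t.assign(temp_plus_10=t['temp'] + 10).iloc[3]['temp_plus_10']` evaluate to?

55

group by sensor, max of temp:
        temp
sensor      
s1        42
s2         1
s3        36
s4        40
s5        19
s6        45
s7        29
s8         1
filter rows where temp >= 36:
        temp
sensor      
s1        42
s3        36
s4        40
s6        45
sort by temp:
        temp
sensor      
s3        36
s4        40
s1        42
s6        45
add column temp_plus_10 = t['temp'] + 10:
        temp  temp_plus_10
sensor                    
s3        36            46
s4        40            50
s1        42            52
s6        45            55
The value at position 3, column 'temp_plus_10' is 55.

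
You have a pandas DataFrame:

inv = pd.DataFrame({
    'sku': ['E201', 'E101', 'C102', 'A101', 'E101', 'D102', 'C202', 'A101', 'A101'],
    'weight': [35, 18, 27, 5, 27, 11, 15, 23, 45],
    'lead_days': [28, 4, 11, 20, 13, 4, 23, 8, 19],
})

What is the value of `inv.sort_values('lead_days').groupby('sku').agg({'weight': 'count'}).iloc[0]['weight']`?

3

sort by lead_days:
    sku  weight  lead_days
1  E101      18          4
5  D102      11          4
7  A101      23          8
2  C102      27         11
4  E101      27         13
8  A101      45         19
3  A101       5         20
6  C202      15         23
0  E201      35         28
group by sku, count of weight:
      weight
sku         
A101       3
C102       1
C202       1
D102       1
E101       2
E201       1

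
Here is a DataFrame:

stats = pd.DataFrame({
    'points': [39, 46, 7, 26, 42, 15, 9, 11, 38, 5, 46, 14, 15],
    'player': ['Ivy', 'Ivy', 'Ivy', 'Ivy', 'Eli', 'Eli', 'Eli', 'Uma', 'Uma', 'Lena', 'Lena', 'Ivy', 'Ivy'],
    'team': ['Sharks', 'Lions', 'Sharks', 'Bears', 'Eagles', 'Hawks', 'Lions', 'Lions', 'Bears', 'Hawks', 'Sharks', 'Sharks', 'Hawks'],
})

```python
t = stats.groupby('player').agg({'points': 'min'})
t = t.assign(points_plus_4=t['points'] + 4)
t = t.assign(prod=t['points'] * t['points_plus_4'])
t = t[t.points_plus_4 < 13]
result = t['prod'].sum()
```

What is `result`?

122

group by player, min of points:
        points
player        
Eli          9
Ivy          7
Lena         5
Uma         11
add column points_plus_4 = t['points'] + 4:
        points  points_plus_4
player                       
Eli          9             13
Ivy          7             11
Lena         5              9
Uma         11             15
add column prod = t['points'] * t['points_plus_4']:
        points  points_plus_4  prod
player                             
Eli          9             13   117
Ivy          7             11    77
Lena         5              9    45
Uma         11             15   165
filter rows where points_plus_4 < 13:
        points  points_plus_4  prod
player                             
Ivy          7             11    77
Lena         5              9    45
Then the sum of column 'prod': 122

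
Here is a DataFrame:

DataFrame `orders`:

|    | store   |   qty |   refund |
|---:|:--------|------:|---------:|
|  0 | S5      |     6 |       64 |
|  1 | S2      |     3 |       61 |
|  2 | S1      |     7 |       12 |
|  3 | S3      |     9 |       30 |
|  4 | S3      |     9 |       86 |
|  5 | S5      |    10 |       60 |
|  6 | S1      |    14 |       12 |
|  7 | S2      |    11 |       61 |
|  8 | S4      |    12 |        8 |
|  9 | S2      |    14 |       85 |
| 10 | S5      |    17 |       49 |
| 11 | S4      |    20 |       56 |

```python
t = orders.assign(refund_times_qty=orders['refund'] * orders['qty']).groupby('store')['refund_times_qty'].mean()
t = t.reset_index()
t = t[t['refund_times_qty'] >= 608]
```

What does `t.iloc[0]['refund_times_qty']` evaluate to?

add column refund_times_qty = orders['refund'] * orders['qty']:
   store  qty  refund  refund_times_qty
0     S5    6      64               384
1     S2    3      61               183
2     S1    7      12                84
3     S3    9      30               270
4     S3    9      86               774
5     S5   10      60               600
6     S1   14      12               168
7     S2   11      61               671
8     S4   12       8                96
9     S2   14      85              1190
10    S5   17      49               833
11    S4   20      56              1120
group by store, mean of refund_times_qty:
store
S1    126.000000
S2    681.333333
S3    522.000000
S4    608.000000
S5    605.666667
Name: refund_times_qty, dtype: float64
reset_index():
  store  refund_times_qty
0    S1        126.000000
1    S2        681.333333
2    S3        522.000000
3    S4        608.000000
4    S5        605.666667
filter rows where refund_times_qty >= 608:
  store  refund_times_qty
1    S2        681.333333
3    S4        608.000000
value at position 0, column 'refund_times_qty' → 681.333333333

681.333333333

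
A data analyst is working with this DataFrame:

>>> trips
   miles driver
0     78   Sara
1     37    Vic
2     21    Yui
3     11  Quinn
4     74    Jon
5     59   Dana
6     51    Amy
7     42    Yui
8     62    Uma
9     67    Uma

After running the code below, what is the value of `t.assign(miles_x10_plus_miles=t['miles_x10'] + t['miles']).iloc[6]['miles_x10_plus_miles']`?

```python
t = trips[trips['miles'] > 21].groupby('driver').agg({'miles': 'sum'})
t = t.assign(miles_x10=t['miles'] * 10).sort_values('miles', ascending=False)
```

407

filter rows where miles > 21:
   miles driver
0     78   Sara
1     37    Vic
4     74    Jon
5     59   Dana
6     51    Amy
7     42    Yui
8     62    Uma
9     67    Uma
group by driver, sum of miles:
        miles
driver       
Amy        51
Dana       59
Jon        74
Sara       78
Uma       129
Vic        37
Yui        42
add column miles_x10 = t['miles'] * 10:
        miles  miles_x10
driver                  
Amy        51        510
Dana       59        590
Jon        74        740
Sara       78        780
Uma       129       1290
Vic        37        370
Yui        42        420
sort by miles descending:
        miles  miles_x10
driver                  
Uma       129       1290
Sara       78        780
Jon        74        740
Dana       59        590
Amy        51        510
Yui        42        420
Vic        37        370
add column miles_x10_plus_miles = t['miles_x10'] + t['miles']:
        miles  miles_x10  miles_x10_plus_miles
driver                                        
Uma       129       1290                  1419
Sara       78        780                   858
Jon        74        740                   814
Dana       59        590                   649
Amy        51        510                   561
Yui        42        420                   462
Vic        37        370                   407
Then the value at position 6, column 'miles_x10_plus_miles': 407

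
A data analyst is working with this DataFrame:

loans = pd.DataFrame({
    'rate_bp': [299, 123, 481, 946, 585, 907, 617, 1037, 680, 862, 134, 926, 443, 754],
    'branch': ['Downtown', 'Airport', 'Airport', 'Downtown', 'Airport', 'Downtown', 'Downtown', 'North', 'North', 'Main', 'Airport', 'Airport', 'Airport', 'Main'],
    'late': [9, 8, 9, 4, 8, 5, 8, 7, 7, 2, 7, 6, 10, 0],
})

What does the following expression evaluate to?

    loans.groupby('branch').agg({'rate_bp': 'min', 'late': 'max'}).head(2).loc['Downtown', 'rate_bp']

group by branch: min(rate_bp), max(late):
          rate_bp  late
branch                 
Airport       123    10
Downtown      299     9
Main          754     2
North         680     7
take first 2 rows:
          rate_bp  late
branch                 
Airport       123    10
Downtown      299     9
Finally, value at row 'Downtown', column 'rate_bp' = 299.

299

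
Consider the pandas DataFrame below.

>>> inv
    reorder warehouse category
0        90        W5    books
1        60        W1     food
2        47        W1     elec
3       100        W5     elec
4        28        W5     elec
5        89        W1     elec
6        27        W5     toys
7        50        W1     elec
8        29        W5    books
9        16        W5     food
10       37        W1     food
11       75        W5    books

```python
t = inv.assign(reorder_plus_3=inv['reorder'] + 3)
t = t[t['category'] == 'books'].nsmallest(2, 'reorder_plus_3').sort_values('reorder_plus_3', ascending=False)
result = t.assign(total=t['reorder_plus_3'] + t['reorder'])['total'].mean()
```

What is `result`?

add column reorder_plus_3 = inv['reorder'] + 3:
    reorder warehouse category  reorder_plus_3
0        90        W5    books              93
1        60        W1     food              63
2        47        W1     elec              50
3       100        W5     elec             103
4        28        W5     elec              31
5        89        W1     elec              92
6        27        W5     toys              30
7        50        W1     elec              53
8        29        W5    books              32
9        16        W5     food              19
10       37        W1     food              40
11       75        W5    books              78
filter rows where category == 'books':
    reorder warehouse category  reorder_plus_3
0        90        W5    books              93
8        29        W5    books              32
11       75        W5    books              78
take 2 rows with smallest reorder_plus_3:
    reorder warehouse category  reorder_plus_3
8        29        W5    books              32
11       75        W5    books              78
sort by reorder_plus_3 descending:
    reorder warehouse category  reorder_plus_3
11       75        W5    books              78
8        29        W5    books              32
add column total = t['reorder_plus_3'] + t['reorder']:
    reorder warehouse category  reorder_plus_3  total
11       75        W5    books              78    153
8        29        W5    books              32     61
The mean of column 'total' is 107.0.

107.0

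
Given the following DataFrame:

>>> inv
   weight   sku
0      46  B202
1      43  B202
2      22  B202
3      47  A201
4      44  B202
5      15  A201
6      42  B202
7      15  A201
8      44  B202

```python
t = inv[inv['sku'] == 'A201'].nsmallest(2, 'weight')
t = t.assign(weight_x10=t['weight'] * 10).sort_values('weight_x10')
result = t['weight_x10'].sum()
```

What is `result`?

filter rows where sku == 'A201':
   weight   sku
3      47  A201
5      15  A201
7      15  A201
take 2 rows with smallest weight:
   weight   sku
5      15  A201
7      15  A201
add column weight_x10 = t['weight'] * 10:
   weight   sku  weight_x10
5      15  A201         150
7      15  A201         150
sort by weight_x10:
   weight   sku  weight_x10
5      15  A201         150
7      15  A201         150
Reading off the sum of column 'weight_x10', we get 300.

300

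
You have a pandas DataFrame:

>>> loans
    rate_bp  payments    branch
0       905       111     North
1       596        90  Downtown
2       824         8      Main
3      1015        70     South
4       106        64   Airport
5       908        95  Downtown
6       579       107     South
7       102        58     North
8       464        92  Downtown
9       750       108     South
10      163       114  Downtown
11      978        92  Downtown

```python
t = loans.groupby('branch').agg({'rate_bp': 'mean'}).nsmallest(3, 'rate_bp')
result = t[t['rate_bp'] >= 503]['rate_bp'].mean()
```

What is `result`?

562.65

group by branch, mean of rate_bp:
             rate_bp
branch              
Airport   106.000000
Downtown  621.800000
Main      824.000000
North     503.500000
South     781.333333
take 3 rows with smallest rate_bp:
          rate_bp
branch           
Airport     106.0
North       503.5
Downtown    621.8
filter rows where rate_bp >= 503:
          rate_bp
branch           
North       503.5
Downtown    621.8
So mean() = 562.65.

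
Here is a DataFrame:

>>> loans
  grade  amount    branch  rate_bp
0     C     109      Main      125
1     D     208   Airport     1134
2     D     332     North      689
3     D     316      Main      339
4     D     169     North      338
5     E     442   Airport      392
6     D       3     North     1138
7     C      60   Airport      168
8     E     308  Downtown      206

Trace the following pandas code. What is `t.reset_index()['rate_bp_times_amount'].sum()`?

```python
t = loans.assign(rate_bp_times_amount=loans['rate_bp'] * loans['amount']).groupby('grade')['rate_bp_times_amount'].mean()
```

256664.5

add column rate_bp_times_amount = loans['rate_bp'] * loans['amount']:
  grade  amount    branch  rate_bp  rate_bp_times_amount
0     C     109      Main      125                 13625
1     D     208   Airport     1134                235872
2     D     332     North      689                228748
3     D     316      Main      339                107124
4     D     169     North      338                 57122
5     E     442   Airport      392                173264
6     D       3     North     1138                  3414
7     C      60   Airport      168                 10080
8     E     308  Downtown      206                 63448
group by grade, mean of rate_bp_times_amount:
grade
C     11852.5
D    126456.0
E    118356.0
Name: rate_bp_times_amount, dtype: float64
reset_index():
  grade  rate_bp_times_amount
0     C               11852.5
1     D              126456.0
2     E              118356.0
Reading off the sum of column 'rate_bp_times_amount', we get 256664.5.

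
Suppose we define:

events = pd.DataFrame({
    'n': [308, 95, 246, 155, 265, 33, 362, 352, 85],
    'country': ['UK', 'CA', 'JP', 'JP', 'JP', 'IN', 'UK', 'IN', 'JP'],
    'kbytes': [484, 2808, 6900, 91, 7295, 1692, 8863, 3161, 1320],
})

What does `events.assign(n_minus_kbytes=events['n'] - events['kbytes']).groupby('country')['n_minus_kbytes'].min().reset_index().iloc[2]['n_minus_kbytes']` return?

add column n_minus_kbytes = events['n'] - events['kbytes']:
     n country  kbytes  n_minus_kbytes
0  308      UK     484            -176
1   95      CA    2808           -2713
2  246      JP    6900           -6654
3  155      JP      91              64
4  265      JP    7295           -7030
5   33      IN    1692           -1659
6  362      UK    8863           -8501
7  352      IN    3161           -2809
8   85      JP    1320           -1235
group by country, min of n_minus_kbytes:
country
CA   -2713
IN   -2809
JP   -7030
UK   -8501
Name: n_minus_kbytes, dtype: int64
reset_index():
  country  n_minus_kbytes
0      CA           -2713
1      IN           -2809
2      JP           -7030
3      UK           -8501
So iloc[2]['n_minus_kbytes'] = -7030.

-7030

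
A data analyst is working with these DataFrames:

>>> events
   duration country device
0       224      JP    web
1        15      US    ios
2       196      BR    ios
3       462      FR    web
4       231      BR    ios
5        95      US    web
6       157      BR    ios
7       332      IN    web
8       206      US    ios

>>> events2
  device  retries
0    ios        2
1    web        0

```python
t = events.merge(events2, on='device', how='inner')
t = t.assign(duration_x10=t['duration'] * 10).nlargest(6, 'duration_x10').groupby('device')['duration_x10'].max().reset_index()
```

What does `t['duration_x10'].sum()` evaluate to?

6930

merge on 'device' (how='inner') → 9 rows:
   duration country device  retries
0       224      JP    web        0
1        15      US    ios        2
2       196      BR    ios        2
3       462      FR    web        0
4       231      BR    ios        2
5        95      US    web        0
6       157      BR    ios        2
7       332      IN    web        0
8       206      US    ios        2
add column duration_x10 = t['duration'] * 10:
   duration country device  retries  duration_x10
0       224      JP    web        0          2240
1        15      US    ios        2           150
2       196      BR    ios        2          1960
3       462      FR    web        0          4620
4       231      BR    ios        2          2310
5        95      US    web        0           950
6       157      BR    ios        2          1570
7       332      IN    web        0          3320
8       206      US    ios        2          2060
take 6 rows with largest duration_x10:
   duration country device  retries  duration_x10
3       462      FR    web        0          4620
7       332      IN    web        0          3320
4       231      BR    ios        2          2310
0       224      JP    web        0          2240
8       206      US    ios        2          2060
2       196      BR    ios        2          1960
group by device, max of duration_x10:
device
ios    2310
web    4620
Name: duration_x10, dtype: int64
reset_index():
  device  duration_x10
0    ios          2310
1    web          4620
sum of column 'duration_x10' → 6930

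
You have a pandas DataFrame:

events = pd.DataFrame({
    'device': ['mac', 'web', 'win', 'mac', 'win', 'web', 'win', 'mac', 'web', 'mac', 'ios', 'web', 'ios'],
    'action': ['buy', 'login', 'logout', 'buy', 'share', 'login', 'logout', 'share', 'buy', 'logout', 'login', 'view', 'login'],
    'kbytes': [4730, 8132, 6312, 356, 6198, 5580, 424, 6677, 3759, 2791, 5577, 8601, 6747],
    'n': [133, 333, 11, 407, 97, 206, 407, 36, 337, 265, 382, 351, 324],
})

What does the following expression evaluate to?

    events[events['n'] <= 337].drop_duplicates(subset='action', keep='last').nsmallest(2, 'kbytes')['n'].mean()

301.0

filter rows where n <= 337:
   device  action  kbytes    n
0     mac     buy    4730  133
1     web   login    8132  333
2     win  logout    6312   11
4     win   share    6198   97
5     web   login    5580  206
7     mac   share    6677   36
8     web     buy    3759  337
9     mac  logout    2791  265
12    ios   login    6747  324
drop duplicate action (keep=last):
   device  action  kbytes    n
7     mac   share    6677   36
8     web     buy    3759  337
9     mac  logout    2791  265
12    ios   login    6747  324
take 2 rows with smallest kbytes:
  device  action  kbytes    n
9    mac  logout    2791  265
8    web     buy    3759  337
mean of column 'n' → 301.0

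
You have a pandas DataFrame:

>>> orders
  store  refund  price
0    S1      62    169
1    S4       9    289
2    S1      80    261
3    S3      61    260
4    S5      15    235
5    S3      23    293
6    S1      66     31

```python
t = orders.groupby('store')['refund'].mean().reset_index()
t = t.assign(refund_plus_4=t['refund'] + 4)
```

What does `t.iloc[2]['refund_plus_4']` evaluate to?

13.0

group by store, mean of refund:
store
S1    69.333333
S3    42.000000
S4     9.000000
S5    15.000000
Name: refund, dtype: float64
reset_index():
  store     refund
0    S1  69.333333
1    S3  42.000000
2    S4   9.000000
3    S5  15.000000
add column refund_plus_4 = t['refund'] + 4:
  store     refund  refund_plus_4
0    S1  69.333333      73.333333
1    S3  42.000000      46.000000
2    S4   9.000000      13.000000
3    S5  15.000000      19.000000
Then the value at position 2, column 'refund_plus_4': 13.0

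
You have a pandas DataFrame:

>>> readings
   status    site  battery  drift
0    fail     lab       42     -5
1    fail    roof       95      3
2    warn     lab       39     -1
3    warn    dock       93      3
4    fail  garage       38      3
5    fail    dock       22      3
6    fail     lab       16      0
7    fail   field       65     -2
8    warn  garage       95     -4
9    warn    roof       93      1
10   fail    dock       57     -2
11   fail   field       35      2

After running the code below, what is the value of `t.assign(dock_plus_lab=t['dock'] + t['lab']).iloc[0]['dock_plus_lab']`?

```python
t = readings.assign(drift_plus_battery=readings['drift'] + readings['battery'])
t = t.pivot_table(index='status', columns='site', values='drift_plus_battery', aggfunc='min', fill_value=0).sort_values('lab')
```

add column drift_plus_battery = readings['drift'] + readings['battery']:
   status    site  battery  drift  drift_plus_battery
0    fail     lab       42     -5                  37
1    fail    roof       95      3                  98
2    warn     lab       39     -1                  38
3    warn    dock       93      3                  96
4    fail  garage       38      3                  41
5    fail    dock       22      3                  25
6    fail     lab       16      0                  16
7    fail   field       65     -2                  63
8    warn  garage       95     -4                  91
9    warn    roof       93      1                  94
10   fail    dock       57     -2                  55
11   fail   field       35      2                  37
pivot: rows=status, cols=site, min(drift_plus_battery):
site    dock  field  garage  lab  roof
status                                
fail      25     37      41   16    98
warn      96      0      91   38    94
sort by lab:
site    dock  field  garage  lab  roof
status                                
fail      25     37      41   16    98
warn      96      0      91   38    94
add column dock_plus_lab = t['dock'] + t['lab']:
site    dock  field  garage  lab  roof  dock_plus_lab
status                                               
fail      25     37      41   16    98             41
warn      96      0      91   38    94            134

41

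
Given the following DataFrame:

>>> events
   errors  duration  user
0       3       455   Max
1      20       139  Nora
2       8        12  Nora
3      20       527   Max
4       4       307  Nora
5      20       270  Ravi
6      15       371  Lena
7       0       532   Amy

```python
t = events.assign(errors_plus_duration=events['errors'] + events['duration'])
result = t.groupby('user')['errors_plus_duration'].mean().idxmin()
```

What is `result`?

add column errors_plus_duration = events['errors'] + events['duration']:
   errors  duration  user  errors_plus_duration
0       3       455   Max                   458
1      20       139  Nora                   159
2       8        12  Nora                    20
3      20       527   Max                   547
4       4       307  Nora                   311
5      20       270  Ravi                   290
6      15       371  Lena                   386
7       0       532   Amy                   532
group by user, mean of errors_plus_duration:
user
Amy     532.000000
Lena    386.000000
Max     502.500000
Nora    163.333333
Ravi    290.000000
Name: errors_plus_duration, dtype: float64
Then the label with the smallest value: Nora

Nora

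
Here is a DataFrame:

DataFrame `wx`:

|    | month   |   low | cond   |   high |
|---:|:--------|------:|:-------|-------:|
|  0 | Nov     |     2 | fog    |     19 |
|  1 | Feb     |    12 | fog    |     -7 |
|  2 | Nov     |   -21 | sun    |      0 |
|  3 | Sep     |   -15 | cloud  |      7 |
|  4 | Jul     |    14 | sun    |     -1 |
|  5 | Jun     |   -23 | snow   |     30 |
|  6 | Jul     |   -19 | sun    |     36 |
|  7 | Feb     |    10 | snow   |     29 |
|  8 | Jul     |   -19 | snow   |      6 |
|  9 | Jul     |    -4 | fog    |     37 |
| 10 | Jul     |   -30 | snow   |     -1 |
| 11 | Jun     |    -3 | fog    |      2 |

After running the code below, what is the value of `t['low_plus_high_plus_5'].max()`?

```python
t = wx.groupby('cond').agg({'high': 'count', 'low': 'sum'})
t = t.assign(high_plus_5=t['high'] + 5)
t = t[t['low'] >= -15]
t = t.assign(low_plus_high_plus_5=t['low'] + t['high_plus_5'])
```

16

group by cond: count(high), sum(low):
       high  low
cond            
cloud     1  -15
fog       4    7
snow      4  -62
sun       3  -26
add column high_plus_5 = t['high'] + 5:
       high  low  high_plus_5
cond                         
cloud     1  -15            6
fog       4    7            9
snow      4  -62            9
sun       3  -26            8
filter rows where low >= -15:
       high  low  high_plus_5
cond                         
cloud     1  -15            6
fog       4    7            9
add column low_plus_high_plus_5 = t['low'] + t['high_plus_5']:
       high  low  high_plus_5  low_plus_high_plus_5
cond                                               
cloud     1  -15            6                    -9
fog       4    7            9                    16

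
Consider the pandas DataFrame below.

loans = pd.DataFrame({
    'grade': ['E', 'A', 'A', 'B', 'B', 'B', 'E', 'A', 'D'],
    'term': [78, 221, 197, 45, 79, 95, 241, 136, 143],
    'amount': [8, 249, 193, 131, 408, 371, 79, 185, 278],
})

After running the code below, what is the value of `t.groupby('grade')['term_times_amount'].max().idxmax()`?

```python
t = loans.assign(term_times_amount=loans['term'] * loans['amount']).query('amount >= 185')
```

add column term_times_amount = loans['term'] * loans['amount']:
  grade  term  amount  term_times_amount
0     E    78       8                624
1     A   221     249              55029
2     A   197     193              38021
3     B    45     131               5895
4     B    79     408              32232
5     B    95     371              35245
6     E   241      79              19039
7     A   136     185              25160
8     D   143     278              39754
filter rows where amount >= 185:
  grade  term  amount  term_times_amount
1     A   221     249              55029
2     A   197     193              38021
4     B    79     408              32232
5     B    95     371              35245
7     A   136     185              25160
8     D   143     278              39754
group by grade, max of term_times_amount:
grade
A    55029
B    35245
D    39754
Name: term_times_amount, dtype: int64

A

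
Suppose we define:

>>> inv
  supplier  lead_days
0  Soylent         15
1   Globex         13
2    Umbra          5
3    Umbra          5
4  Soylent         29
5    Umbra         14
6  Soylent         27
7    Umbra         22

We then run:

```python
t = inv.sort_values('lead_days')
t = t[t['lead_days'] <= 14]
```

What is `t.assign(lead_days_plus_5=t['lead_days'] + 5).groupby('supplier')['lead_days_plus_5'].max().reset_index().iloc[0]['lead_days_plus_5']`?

18

sort by lead_days:
  supplier  lead_days
2    Umbra          5
3    Umbra          5
1   Globex         13
5    Umbra         14
0  Soylent         15
7    Umbra         22
6  Soylent         27
4  Soylent         29
filter rows where lead_days <= 14:
  supplier  lead_days
2    Umbra          5
3    Umbra          5
1   Globex         13
5    Umbra         14
add column lead_days_plus_5 = t['lead_days'] + 5:
  supplier  lead_days  lead_days_plus_5
2    Umbra          5                10
3    Umbra          5                10
1   Globex         13                18
5    Umbra         14                19
group by supplier, max of lead_days_plus_5:
supplier
Globex    18
Umbra     19
Name: lead_days_plus_5, dtype: int64
reset_index():
  supplier  lead_days_plus_5
0   Globex                18
1    Umbra                19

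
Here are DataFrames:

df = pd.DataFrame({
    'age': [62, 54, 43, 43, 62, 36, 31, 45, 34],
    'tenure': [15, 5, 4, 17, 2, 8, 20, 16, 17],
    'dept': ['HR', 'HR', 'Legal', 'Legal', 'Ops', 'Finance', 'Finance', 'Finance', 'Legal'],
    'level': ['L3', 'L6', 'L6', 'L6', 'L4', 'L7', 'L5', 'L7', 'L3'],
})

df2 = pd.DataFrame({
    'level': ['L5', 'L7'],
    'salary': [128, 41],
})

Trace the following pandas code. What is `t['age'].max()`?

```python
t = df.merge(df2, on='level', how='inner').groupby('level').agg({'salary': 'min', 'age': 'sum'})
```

merge on 'level' (how='inner') → 3 rows:
   age  tenure     dept level  salary
0   36       8  Finance    L7      41
1   31      20  Finance    L5     128
2   45      16  Finance    L7      41
group by level: min(salary), sum(age):
       salary  age
level             
L5        128   31
L7         41   81

81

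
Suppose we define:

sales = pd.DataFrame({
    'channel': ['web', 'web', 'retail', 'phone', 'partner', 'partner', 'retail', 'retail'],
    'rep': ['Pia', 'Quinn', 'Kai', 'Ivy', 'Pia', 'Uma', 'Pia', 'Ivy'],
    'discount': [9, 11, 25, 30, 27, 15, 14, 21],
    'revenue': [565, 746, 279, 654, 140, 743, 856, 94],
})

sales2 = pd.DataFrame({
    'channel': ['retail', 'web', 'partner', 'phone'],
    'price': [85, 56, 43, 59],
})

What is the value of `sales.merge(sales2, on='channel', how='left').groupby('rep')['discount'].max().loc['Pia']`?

merge on 'channel' (how='left') → 8 rows:
   channel    rep  discount  revenue  price
0      web    Pia         9      565     56
1      web  Quinn        11      746     56
2   retail    Kai        25      279     85
3    phone    Ivy        30      654     59
4  partner    Pia        27      140     43
5  partner    Uma        15      743     43
6   retail    Pia        14      856     85
7   retail    Ivy        21       94     85
group by rep, max of discount:
rep
Ivy      30
Kai      25
Pia      27
Quinn    11
Uma      15
Name: discount, dtype: int64
Then the value at index 'Pia': 27

27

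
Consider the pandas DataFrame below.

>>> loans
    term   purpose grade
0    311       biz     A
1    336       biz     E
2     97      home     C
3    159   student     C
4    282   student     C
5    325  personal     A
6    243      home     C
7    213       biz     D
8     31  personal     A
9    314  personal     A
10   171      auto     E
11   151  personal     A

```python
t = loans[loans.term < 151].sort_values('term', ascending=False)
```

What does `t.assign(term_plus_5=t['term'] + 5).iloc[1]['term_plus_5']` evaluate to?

filter rows where term < 151:
   term   purpose grade
2    97      home     C
8    31  personal     A
sort by term descending:
   term   purpose grade
2    97      home     C
8    31  personal     A
add column term_plus_5 = t['term'] + 5:
   term   purpose grade  term_plus_5
2    97      home     C          102
8    31  personal     A           36

36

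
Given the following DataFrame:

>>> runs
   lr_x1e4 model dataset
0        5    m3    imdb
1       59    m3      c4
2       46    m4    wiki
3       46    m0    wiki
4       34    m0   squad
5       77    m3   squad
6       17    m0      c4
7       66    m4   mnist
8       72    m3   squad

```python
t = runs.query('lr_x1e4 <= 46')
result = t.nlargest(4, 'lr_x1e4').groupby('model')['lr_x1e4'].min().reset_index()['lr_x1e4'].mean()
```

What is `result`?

filter rows where lr_x1e4 <= 46:
   lr_x1e4 model dataset
0        5    m3    imdb
2       46    m4    wiki
3       46    m0    wiki
4       34    m0   squad
6       17    m0      c4
take 4 rows with largest lr_x1e4:
   lr_x1e4 model dataset
2       46    m4    wiki
3       46    m0    wiki
4       34    m0   squad
6       17    m0      c4
group by model, min of lr_x1e4:
model
m0    17
m4    46
Name: lr_x1e4, dtype: int64
reset_index():
  model  lr_x1e4
0    m0       17
1    m4       46
Taking the mean of column 'lr_x1e4' gives 31.5.

31.5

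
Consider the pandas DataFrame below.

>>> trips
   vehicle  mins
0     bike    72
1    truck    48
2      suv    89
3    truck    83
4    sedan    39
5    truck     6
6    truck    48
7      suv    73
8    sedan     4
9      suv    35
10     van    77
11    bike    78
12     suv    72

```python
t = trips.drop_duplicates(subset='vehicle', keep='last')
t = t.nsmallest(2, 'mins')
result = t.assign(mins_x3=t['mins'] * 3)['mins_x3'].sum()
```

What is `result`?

drop duplicate vehicle (keep=last):
   vehicle  mins
6    truck    48
8    sedan     4
10     van    77
11    bike    78
12     suv    72
take 2 rows with smallest mins:
  vehicle  mins
8   sedan     4
6   truck    48
add column mins_x3 = t['mins'] * 3:
  vehicle  mins  mins_x3
8   sedan     4       12
6   truck    48      144

156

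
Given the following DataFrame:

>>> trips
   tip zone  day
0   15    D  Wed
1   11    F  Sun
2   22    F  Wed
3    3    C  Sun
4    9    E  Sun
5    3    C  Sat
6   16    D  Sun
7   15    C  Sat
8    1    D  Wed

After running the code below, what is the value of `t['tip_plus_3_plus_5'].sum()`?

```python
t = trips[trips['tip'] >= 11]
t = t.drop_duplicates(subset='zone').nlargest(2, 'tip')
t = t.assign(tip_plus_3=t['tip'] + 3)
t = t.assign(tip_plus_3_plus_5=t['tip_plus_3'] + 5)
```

46

filter rows where tip >= 11:
   tip zone  day
0   15    D  Wed
1   11    F  Sun
2   22    F  Wed
6   16    D  Sun
7   15    C  Sat
drop duplicate zone (keep=first):
   tip zone  day
0   15    D  Wed
1   11    F  Sun
7   15    C  Sat
take 2 rows with largest tip:
   tip zone  day
0   15    D  Wed
7   15    C  Sat
add column tip_plus_3 = t['tip'] + 3:
   tip zone  day  tip_plus_3
0   15    D  Wed          18
7   15    C  Sat          18
add column tip_plus_3_plus_5 = t['tip_plus_3'] + 5:
   tip zone  day  tip_plus_3  tip_plus_3_plus_5
0   15    D  Wed          18                 23
7   15    C  Sat          18                 23
So sum() = 46.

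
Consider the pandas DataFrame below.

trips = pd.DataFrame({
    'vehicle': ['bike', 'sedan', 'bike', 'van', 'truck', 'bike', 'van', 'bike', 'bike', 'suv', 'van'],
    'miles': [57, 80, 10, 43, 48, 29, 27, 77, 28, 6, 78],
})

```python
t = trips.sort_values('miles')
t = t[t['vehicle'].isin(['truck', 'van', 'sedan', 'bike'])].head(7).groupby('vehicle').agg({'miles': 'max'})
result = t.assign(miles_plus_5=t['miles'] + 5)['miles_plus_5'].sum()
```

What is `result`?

163

sort by miles:
   vehicle  miles
9      suv      6
2     bike     10
6      van     27
8     bike     28
5     bike     29
3      van     43
4    truck     48
0     bike     57
7     bike     77
10     van     78
1    sedan     80
filter rows where vehicle in ['truck', 'van', 'sedan', 'bike']:
   vehicle  miles
2     bike     10
6      van     27
8     bike     28
5     bike     29
3      van     43
4    truck     48
0     bike     57
7     bike     77
10     van     78
1    sedan     80
take first 7 rows:
  vehicle  miles
2    bike     10
6     van     27
8    bike     28
5    bike     29
3     van     43
4   truck     48
0    bike     57
group by vehicle, max of miles:
         miles
vehicle       
bike        57
truck       48
van         43
add column miles_plus_5 = t['miles'] + 5:
         miles  miles_plus_5
vehicle                     
bike        57            62
truck       48            53
van         43            48
Hence 163.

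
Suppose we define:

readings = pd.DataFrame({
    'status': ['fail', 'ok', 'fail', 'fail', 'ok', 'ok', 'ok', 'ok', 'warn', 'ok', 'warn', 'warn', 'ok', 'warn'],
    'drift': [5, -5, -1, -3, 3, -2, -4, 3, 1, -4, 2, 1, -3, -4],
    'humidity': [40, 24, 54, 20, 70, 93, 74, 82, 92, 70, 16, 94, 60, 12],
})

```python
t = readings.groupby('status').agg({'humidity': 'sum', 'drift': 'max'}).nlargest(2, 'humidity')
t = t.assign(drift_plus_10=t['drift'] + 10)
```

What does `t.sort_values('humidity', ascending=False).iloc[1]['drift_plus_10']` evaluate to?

12

group by status: sum(humidity), max(drift):
        humidity  drift
status                 
fail         114      5
ok           473      3
warn         214      2
take 2 rows with largest humidity:
        humidity  drift
status                 
ok           473      3
warn         214      2
add column drift_plus_10 = t['drift'] + 10:
        humidity  drift  drift_plus_10
status                                
ok           473      3             13
warn         214      2             12
sort by humidity descending:
        humidity  drift  drift_plus_10
status                                
ok           473      3             13
warn         214      2             12
Finally, value at position 1, column 'drift_plus_10' = 12.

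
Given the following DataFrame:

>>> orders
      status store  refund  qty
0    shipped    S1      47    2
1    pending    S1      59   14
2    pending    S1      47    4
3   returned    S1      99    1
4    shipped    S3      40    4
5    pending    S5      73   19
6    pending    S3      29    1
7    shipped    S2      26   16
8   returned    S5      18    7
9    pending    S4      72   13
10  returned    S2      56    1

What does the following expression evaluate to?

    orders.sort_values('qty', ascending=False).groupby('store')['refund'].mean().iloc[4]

sort by qty descending:
      status store  refund  qty
5    pending    S5      73   19
7    shipped    S2      26   16
1    pending    S1      59   14
9    pending    S4      72   13
8   returned    S5      18    7
2    pending    S1      47    4
4    shipped    S3      40    4
0    shipped    S1      47    2
3   returned    S1      99    1
6    pending    S3      29    1
10  returned    S2      56    1
group by store, mean of refund:
store
S1    63.0
S2    41.0
S3    34.5
S4    72.0
S5    45.5
Name: refund, dtype: float64
Then the value at position 4: 45.5

45.5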